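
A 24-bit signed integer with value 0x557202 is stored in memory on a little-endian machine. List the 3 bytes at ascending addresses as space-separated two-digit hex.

Split into bytes (most-significant first): 55 72 02.
Little-endian: lowest address holds the least-significant byte.
So at ascending addresses the bytes are 02 72 55.

02 72 55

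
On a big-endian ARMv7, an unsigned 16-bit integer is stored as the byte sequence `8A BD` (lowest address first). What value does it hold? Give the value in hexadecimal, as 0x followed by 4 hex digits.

0x8ABD

In big-endian order the high byte comes first in memory.
The bytes are already most-significant first: 0x8ABD.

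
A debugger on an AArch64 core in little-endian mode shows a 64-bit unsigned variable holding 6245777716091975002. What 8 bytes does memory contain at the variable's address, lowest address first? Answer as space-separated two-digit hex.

5A 75 B6 C1 BD 75 AD 56

6245777716091975002 in hexadecimal, padded to 64 bits, is 0x56AD75BDC1B6755A.
Split into bytes (most-significant first): 56 AD 75 BD C1 B6 75 5A.
Little-endian stores the least-significant byte at the lowest address.
So at ascending addresses the bytes are 5A 75 B6 C1 BD 75 AD 56.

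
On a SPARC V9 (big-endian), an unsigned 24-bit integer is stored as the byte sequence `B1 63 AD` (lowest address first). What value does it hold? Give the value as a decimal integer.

In big-endian order the high byte comes first in memory.
The bytes are already most-significant first: 0xB163AD.
0xB163AD = 11625389.

11625389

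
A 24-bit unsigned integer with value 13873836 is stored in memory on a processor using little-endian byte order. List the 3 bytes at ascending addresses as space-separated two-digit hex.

13873836 in hexadecimal, padded to 24 bits, is 0xD3B2AC.
Split into bytes (most-significant first): D3 B2 AC.
Little-endian stores the least-significant byte at the lowest address.
So at ascending addresses the bytes are AC B2 D3.

AC B2 D3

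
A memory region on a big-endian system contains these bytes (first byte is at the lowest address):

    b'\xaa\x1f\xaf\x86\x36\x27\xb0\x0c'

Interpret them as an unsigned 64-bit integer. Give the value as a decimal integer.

In big-endian order the high byte comes first in memory.
The bytes are already most-significant first: 0xAA1FAF863627B00C.
0xAA1FAF863627B00C = 12258709701694828556.

12258709701694828556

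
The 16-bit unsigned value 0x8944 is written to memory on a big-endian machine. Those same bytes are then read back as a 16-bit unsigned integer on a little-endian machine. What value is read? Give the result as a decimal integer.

Stored big-endian, the bytes at ascending addresses are 89 44.
Read back as little-endian, the first byte is least significant, giving 0x4489.
0x4489 = 17545.

17545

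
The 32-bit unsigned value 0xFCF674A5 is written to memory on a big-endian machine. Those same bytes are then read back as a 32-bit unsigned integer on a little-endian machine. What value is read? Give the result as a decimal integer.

2775906044

Stored big-endian, the bytes at ascending addresses are FC F6 74 A5.
Read back as little-endian, the first byte is least significant, giving 0xA574F6FC.
0xA574F6FC = 2775906044.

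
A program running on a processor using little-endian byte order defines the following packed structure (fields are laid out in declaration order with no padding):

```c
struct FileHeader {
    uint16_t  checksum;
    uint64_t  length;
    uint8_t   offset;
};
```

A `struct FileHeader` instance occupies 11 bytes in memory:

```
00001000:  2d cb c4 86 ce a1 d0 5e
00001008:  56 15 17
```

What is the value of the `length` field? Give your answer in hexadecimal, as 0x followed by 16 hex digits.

`length` follows `checksum` (2 bytes), so it starts at byte offset 2 and occupies 8 bytes.
Bytes at offsets 2..9: C4 86 CE A1 D0 5E 56 15.
Little-endian stores the least-significant byte at the lowest address.
Reassemble most-significant byte first: 15 56 5E D0 A1 CE 86 C4 → 0x15565ED0A1CE86C4.

0x15565ED0A1CE86C4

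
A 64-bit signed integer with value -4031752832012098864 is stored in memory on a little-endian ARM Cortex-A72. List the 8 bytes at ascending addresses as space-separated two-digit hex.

D0 62 BE 11 29 56 0C C8

Two's complement of -4031752832012098864 in 64 bits: 4031752832012098864 = 0x37F3A9D6EE419D30; invert → 0xC80C562911BE62CF; add 1 → 0xC80C562911BE62D0.
Split into bytes (most-significant first): C8 0C 56 29 11 BE 62 D0.
Little-endian: lowest address holds the least-significant byte.
So at ascending addresses the bytes are D0 62 BE 11 29 56 0C C8.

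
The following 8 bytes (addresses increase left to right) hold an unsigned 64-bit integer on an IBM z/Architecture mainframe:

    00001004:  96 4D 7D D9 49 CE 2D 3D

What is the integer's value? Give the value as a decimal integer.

10830451051095534909

Big-endian stores the most-significant byte at the lowest address.
The bytes are already most-significant first: 0x964D7DD949CE2D3D.
0x964D7DD949CE2D3D = 10830451051095534909.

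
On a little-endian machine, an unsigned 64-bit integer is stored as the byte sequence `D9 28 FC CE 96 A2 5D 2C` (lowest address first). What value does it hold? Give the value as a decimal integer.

3196890079104346329

In little-endian order the low byte comes first in memory.
Reassemble most-significant byte first: 2C 5D A2 96 CE FC 28 D9 → 0x2C5DA296CEFC28D9.
0x2C5DA296CEFC28D9 = 3196890079104346329.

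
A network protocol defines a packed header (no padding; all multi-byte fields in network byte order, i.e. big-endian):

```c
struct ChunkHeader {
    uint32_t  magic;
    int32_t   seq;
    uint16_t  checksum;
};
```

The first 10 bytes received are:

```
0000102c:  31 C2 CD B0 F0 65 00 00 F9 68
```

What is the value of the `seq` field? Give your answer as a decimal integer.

-261816320

`seq` follows `magic` (4 bytes), so it starts at byte offset 4 and occupies 4 bytes.
Bytes at offsets 4..7: F0 65 00 00.
In big-endian order the high byte comes first in memory.
The bytes are already most-significant first: 0xF0650000.
Top bit is set, so as a signed 32-bit value this is 0xF0650000 − 2^32 = -261816320.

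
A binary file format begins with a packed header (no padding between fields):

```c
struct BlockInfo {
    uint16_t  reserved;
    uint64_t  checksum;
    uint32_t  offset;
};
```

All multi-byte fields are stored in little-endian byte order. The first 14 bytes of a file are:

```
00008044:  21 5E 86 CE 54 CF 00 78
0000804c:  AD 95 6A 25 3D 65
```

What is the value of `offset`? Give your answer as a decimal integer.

`offset` follows `reserved` (2 B), `checksum` (8 B), so it starts at offset 2 + 8 = 10 and occupies 4 bytes.
Bytes at offsets 10..13: 6A 25 3D 65.
In little-endian order the low byte comes first in memory.
Reassemble most-significant byte first: 65 3D 25 6A → 0x653D256A.
0x653D256A = 1698506090.

1698506090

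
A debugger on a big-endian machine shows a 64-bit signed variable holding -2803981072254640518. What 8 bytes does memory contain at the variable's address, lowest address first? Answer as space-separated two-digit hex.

D9 16 42 12 27 57 DE 7A

Two's complement of -2803981072254640518 in 64 bits: 2803981072254640518 = 0x26E9BDEDD8A82186; invert → 0xD91642122757DE79; add 1 → 0xD91642122757DE7A.
Split into bytes (most-significant first): D9 16 42 12 27 57 DE 7A.
Big-endian stores the most-significant byte at the lowest address.
So the memory order matches the most-significant-first order: D9 16 42 12 27 57 DE 7A.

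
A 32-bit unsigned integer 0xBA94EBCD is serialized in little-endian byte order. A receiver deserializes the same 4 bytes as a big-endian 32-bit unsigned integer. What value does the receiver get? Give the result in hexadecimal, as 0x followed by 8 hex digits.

Stored little-endian, the bytes at ascending addresses are CD EB 94 BA.
Read back as big-endian, the last byte is least significant, giving 0xCDEB94BA.

0xCDEB94BA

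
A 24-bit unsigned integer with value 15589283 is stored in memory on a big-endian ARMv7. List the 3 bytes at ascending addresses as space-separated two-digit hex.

15589283 in hexadecimal, padded to 24 bits, is 0xEDDFA3.
Split into bytes (most-significant first): ED DF A3.
Big-endian: lowest address holds the most-significant byte.
So the memory order matches the most-significant-first order: ED DF A3.

ED DF A3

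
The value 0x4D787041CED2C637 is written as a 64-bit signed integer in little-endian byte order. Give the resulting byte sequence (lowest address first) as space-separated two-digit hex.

Split into bytes (most-significant first): 4D 78 70 41 CE D2 C6 37.
In little-endian order the low byte comes first in memory.
So at ascending addresses the bytes are 37 C6 D2 CE 41 70 78 4D.

37 C6 D2 CE 41 70 78 4D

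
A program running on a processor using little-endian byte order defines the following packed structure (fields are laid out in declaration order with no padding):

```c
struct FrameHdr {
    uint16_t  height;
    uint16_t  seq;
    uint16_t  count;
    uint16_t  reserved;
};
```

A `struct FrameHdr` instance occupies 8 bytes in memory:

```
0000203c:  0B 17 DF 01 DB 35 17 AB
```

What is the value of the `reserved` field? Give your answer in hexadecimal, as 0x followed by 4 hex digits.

0xAB17

`reserved` follows `height` (2 B), `seq` (2 B), `count` (2 B), so it starts at offset 2 + 2 + 2 = 6 and occupies 2 bytes.
Bytes at offsets 6..7: 17 AB.
In little-endian order the low byte comes first in memory.
Reassemble most-significant byte first: AB 17 → 0xAB17.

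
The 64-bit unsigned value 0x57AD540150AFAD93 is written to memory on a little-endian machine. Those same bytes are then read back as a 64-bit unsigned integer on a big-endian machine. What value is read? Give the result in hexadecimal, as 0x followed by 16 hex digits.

0x93ADAF500154AD57

Stored little-endian, the bytes at ascending addresses are 93 AD AF 50 01 54 AD 57.
Read back as big-endian, the last byte is least significant, giving 0x93ADAF500154AD57.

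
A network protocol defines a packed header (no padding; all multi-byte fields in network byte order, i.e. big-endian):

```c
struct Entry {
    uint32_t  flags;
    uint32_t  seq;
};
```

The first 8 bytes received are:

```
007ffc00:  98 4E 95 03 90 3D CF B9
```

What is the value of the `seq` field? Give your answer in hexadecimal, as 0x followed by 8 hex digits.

`seq` follows `flags` (4 bytes), so it starts at byte offset 4 and occupies 4 bytes.
Bytes at offsets 4..7: 90 3D CF B9.
Big-endian: lowest address holds the most-significant byte.
The bytes are already most-significant first: 0x903DCFB9.

0x903DCFB9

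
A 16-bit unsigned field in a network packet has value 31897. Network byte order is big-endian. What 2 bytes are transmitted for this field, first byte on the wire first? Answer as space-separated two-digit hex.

7C 99

31897 in hexadecimal, padded to 16 bits, is 0x7C99.
Split into bytes (most-significant first): 7C 99.
Big-endian: lowest address holds the most-significant byte.
So the memory order matches the most-significant-first order: 7C 99.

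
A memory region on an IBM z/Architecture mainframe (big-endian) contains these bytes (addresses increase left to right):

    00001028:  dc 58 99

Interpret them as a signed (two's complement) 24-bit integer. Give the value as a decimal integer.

-2336615

Big-endian: lowest address holds the most-significant byte.
The bytes are already most-significant first: 0xDC5899.
Top bit is set, so as a signed 24-bit value this is 0xDC5899 − 2^24 = -2336615.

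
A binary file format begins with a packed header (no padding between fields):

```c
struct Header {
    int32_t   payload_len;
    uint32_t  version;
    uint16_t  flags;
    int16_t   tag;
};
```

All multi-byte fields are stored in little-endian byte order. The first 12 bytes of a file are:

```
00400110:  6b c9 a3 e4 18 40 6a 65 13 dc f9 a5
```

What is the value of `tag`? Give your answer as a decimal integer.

-23047

`tag` follows `payload_len` (4 B), `version` (4 B), `flags` (2 B), so it starts at offset 4 + 4 + 2 = 10 and occupies 2 bytes.
Bytes at offsets 10..11: F9 A5.
Little-endian: lowest address holds the least-significant byte.
Reassemble most-significant byte first: A5 F9 → 0xA5F9.
Top bit is set, so as a signed 16-bit value this is 0xA5F9 − 2^16 = -23047.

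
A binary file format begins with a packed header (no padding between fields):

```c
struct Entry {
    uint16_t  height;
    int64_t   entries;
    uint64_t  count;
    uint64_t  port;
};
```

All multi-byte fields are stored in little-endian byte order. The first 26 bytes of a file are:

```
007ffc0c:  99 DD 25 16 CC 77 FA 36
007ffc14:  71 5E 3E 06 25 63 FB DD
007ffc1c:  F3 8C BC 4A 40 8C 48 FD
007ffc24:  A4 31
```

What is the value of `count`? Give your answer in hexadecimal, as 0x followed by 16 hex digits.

0x8CF3DDFB6325063E

`count` follows `height` (2 B), `entries` (8 B), so it starts at offset 2 + 8 = 10 and occupies 8 bytes.
Bytes at offsets 10..17: 3E 06 25 63 FB DD F3 8C.
Little-endian stores the least-significant byte at the lowest address.
Reassemble most-significant byte first: 8C F3 DD FB 63 25 06 3E → 0x8CF3DDFB6325063E.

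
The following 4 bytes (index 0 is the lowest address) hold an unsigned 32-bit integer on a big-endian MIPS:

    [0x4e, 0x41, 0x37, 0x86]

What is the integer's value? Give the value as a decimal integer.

1312896902

Big-endian: lowest address holds the most-significant byte.
The bytes are already most-significant first: 0x4E413786.
0x4E413786 = 1312896902.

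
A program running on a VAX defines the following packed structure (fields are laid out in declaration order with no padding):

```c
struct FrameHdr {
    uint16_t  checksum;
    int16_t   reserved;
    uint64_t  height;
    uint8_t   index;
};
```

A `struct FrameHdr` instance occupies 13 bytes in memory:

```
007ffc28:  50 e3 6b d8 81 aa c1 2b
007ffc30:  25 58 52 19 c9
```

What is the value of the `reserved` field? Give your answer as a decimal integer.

`reserved` follows `checksum` (2 bytes), so it starts at byte offset 2 and occupies 2 bytes.
Bytes at offsets 2..3: 6B D8.
In little-endian order the low byte comes first in memory.
Reassemble most-significant byte first: D8 6B → 0xD86B.
Top bit is set, so as a signed 16-bit value this is 0xD86B − 2^16 = -10133.

-10133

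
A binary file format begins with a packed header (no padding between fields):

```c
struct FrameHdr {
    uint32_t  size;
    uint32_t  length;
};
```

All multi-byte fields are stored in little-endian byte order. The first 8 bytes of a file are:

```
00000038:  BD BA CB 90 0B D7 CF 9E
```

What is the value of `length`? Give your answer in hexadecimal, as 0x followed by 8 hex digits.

`length` follows `size` (4 bytes), so it starts at byte offset 4 and occupies 4 bytes.
Bytes at offsets 4..7: 0B D7 CF 9E.
Little-endian stores the least-significant byte at the lowest address.
Reassemble most-significant byte first: 9E CF D7 0B → 0x9ECFD70B.

0x9ECFD70B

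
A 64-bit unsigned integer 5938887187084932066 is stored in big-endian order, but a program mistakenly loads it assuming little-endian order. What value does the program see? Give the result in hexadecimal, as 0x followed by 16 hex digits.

0xE2F3505B6E2A6B52

5938887187084932066 in 64-bit hexadecimal is 0x526B2A6E5B50F3E2.
Stored big-endian, the bytes at ascending addresses are 52 6B 2A 6E 5B 50 F3 E2.
Read back as little-endian, the first byte is least significant, giving 0xE2F3505B6E2A6B52.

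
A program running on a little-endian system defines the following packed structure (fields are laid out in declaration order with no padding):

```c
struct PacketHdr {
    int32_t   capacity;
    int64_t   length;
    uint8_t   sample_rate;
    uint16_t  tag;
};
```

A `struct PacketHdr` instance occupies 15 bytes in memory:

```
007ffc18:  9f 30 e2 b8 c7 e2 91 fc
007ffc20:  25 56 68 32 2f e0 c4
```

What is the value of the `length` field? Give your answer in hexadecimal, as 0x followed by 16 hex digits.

0x32685625FC91E2C7

`length` follows `capacity` (4 bytes), so it starts at byte offset 4 and occupies 8 bytes.
Bytes at offsets 4..11: C7 E2 91 FC 25 56 68 32.
Little-endian stores the least-significant byte at the lowest address.
Reassemble most-significant byte first: 32 68 56 25 FC 91 E2 C7 → 0x32685625FC91E2C7.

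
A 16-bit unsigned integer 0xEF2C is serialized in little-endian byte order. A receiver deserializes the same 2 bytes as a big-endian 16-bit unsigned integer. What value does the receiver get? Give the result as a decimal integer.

11503

Stored little-endian, the bytes at ascending addresses are 2C EF.
Read back as big-endian, the last byte is least significant, giving 0x2CEF.
0x2CEF = 11503.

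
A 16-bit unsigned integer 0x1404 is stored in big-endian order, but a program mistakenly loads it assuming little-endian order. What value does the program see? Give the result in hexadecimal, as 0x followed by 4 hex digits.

0x0414

Stored big-endian, the bytes at ascending addresses are 14 04.
Read back as little-endian, the first byte is least significant, giving 0x0414.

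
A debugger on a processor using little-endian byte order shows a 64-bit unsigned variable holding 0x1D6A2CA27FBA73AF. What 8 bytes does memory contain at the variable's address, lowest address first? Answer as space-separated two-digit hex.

Split into bytes (most-significant first): 1D 6A 2C A2 7F BA 73 AF.
Little-endian: lowest address holds the least-significant byte.
So at ascending addresses the bytes are AF 73 BA 7F A2 2C 6A 1D.

AF 73 BA 7F A2 2C 6A 1D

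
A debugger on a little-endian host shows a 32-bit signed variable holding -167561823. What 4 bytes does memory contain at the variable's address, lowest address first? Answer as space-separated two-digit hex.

Two's complement of -167561823 in 32 bits: 167561823 = 0x09FCCA5F; invert → 0xF60335A0; add 1 → 0xF60335A1.
Split into bytes (most-significant first): F6 03 35 A1.
In little-endian order the low byte comes first in memory.
So at ascending addresses the bytes are A1 35 03 F6.

A1 35 03 F6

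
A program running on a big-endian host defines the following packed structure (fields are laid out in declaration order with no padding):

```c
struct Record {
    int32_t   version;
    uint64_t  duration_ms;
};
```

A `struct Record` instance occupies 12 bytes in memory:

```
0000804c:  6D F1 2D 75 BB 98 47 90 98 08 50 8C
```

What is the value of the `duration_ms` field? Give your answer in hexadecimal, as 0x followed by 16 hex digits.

0xBB9847909808508C

`duration_ms` follows `version` (4 bytes), so it starts at byte offset 4 and occupies 8 bytes.
Bytes at offsets 4..11: BB 98 47 90 98 08 50 8C.
Big-endian: lowest address holds the most-significant byte.
The bytes are already most-significant first: 0xBB9847909808508C.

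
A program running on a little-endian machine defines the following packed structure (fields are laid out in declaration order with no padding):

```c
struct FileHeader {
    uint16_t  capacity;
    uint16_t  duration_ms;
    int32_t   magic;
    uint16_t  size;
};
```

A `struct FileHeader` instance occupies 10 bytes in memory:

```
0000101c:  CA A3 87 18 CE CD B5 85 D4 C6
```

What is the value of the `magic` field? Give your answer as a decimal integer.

`magic` follows `capacity` (2 B), `duration_ms` (2 B), so it starts at offset 2 + 2 = 4 and occupies 4 bytes.
Bytes at offsets 4..7: CE CD B5 85.
In little-endian order the low byte comes first in memory.
Reassemble most-significant byte first: 85 B5 CD CE → 0x85B5CDCE.
Top bit is set, so as a signed 32-bit value this is 0x85B5CDCE − 2^32 = -2051682866.

-2051682866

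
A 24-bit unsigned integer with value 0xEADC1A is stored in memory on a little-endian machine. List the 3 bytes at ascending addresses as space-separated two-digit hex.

1A DC EA

Split into bytes (most-significant first): EA DC 1A.
Little-endian: lowest address holds the least-significant byte.
So at ascending addresses the bytes are 1A DC EA.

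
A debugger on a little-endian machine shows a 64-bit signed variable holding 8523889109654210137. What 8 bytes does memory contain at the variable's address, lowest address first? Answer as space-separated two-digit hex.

8523889109654210137 in hexadecimal, padded to 64 bits, is 0x764AEFFBD5C28659.
Split into bytes (most-significant first): 76 4A EF FB D5 C2 86 59.
In little-endian order the low byte comes first in memory.
So at ascending addresses the bytes are 59 86 C2 D5 FB EF 4A 76.

59 86 C2 D5 FB EF 4A 76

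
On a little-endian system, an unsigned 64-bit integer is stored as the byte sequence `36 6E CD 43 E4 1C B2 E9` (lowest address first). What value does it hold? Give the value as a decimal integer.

Little-endian: lowest address holds the least-significant byte.
Reassemble most-significant byte first: E9 B2 1C E4 43 CD 6E 36 → 0xE9B21CE443CD6E36.
0xE9B21CE443CD6E36 = 16839553723407363638.

16839553723407363638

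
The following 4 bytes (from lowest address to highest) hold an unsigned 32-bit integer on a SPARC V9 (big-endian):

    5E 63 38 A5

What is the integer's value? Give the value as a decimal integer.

Big-endian stores the most-significant byte at the lowest address.
The bytes are already most-significant first: 0x5E6338A5.
0x5E6338A5 = 1583560869.

1583560869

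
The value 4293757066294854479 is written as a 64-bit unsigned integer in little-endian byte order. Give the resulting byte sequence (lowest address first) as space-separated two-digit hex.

4F 03 54 70 4D 7D 96 3B

4293757066294854479 in hexadecimal, padded to 64 bits, is 0x3B967D4D7054034F.
Split into bytes (most-significant first): 3B 96 7D 4D 70 54 03 4F.
In little-endian order the low byte comes first in memory.
So at ascending addresses the bytes are 4F 03 54 70 4D 7D 96 3B.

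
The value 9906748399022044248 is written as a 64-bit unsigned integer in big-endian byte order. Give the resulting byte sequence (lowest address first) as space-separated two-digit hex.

9906748399022044248 in hexadecimal, padded to 64 bits, is 0x897BD72E42E0F458.
Split into bytes (most-significant first): 89 7B D7 2E 42 E0 F4 58.
In big-endian order the high byte comes first in memory.
So the memory order matches the most-significant-first order: 89 7B D7 2E 42 E0 F4 58.

89 7B D7 2E 42 E0 F4 58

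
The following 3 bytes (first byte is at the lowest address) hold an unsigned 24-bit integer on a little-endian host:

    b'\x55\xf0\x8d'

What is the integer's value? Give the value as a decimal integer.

Little-endian: lowest address holds the least-significant byte.
Reassemble most-significant byte first: 8D F0 55 → 0x8DF055.
0x8DF055 = 9302101.

9302101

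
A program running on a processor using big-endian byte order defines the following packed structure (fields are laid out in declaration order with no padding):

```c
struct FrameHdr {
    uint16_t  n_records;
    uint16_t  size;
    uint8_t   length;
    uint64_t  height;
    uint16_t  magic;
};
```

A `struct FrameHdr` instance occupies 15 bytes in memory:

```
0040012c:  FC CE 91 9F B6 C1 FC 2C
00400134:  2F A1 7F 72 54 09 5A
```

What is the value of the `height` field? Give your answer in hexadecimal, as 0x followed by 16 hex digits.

0xC1FC2C2FA17F7254

`height` follows `n_records` (2 B), `size` (2 B), `length` (1 B), so it starts at offset 2 + 2 + 1 = 5 and occupies 8 bytes.
Bytes at offsets 5..12: C1 FC 2C 2F A1 7F 72 54.
Big-endian: lowest address holds the most-significant byte.
The bytes are already most-significant first: 0xC1FC2C2FA17F7254.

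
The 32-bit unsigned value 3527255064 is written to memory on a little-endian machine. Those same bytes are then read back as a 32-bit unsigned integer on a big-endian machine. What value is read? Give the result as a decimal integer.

413416914

3527255064 in 32-bit hexadecimal is 0xD23DA418.
Stored little-endian, the bytes at ascending addresses are 18 A4 3D D2.
Read back as big-endian, the last byte is least significant, giving 0x18A43DD2.
0x18A43DD2 = 413416914.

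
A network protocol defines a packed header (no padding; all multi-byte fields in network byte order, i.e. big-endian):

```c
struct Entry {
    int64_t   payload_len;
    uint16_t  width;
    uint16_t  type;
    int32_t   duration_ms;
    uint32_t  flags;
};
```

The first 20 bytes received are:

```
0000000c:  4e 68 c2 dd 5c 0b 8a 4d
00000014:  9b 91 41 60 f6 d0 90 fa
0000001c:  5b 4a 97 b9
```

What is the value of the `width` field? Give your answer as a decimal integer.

39825

`width` follows `payload_len` (8 bytes), so it starts at byte offset 8 and occupies 2 bytes.
Bytes at offsets 8..9: 9B 91.
Big-endian: lowest address holds the most-significant byte.
The bytes are already most-significant first: 0x9B91.
0x9B91 = 39825.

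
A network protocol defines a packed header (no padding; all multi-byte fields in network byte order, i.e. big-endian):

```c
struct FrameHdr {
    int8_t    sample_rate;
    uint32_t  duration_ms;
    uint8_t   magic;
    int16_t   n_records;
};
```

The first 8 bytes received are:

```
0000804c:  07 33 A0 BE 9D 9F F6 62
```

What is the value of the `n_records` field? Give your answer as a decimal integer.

`n_records` follows `sample_rate` (1 B), `duration_ms` (4 B), `magic` (1 B), so it starts at offset 1 + 4 + 1 = 6 and occupies 2 bytes.
Bytes at offsets 6..7: F6 62.
In big-endian order the high byte comes first in memory.
The bytes are already most-significant first: 0xF662.
Top bit is set, so as a signed 16-bit value this is 0xF662 − 2^16 = -2462.

-2462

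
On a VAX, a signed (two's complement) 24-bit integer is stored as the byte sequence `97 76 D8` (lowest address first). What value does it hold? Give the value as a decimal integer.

-2591081

Little-endian: lowest address holds the least-significant byte.
Reassemble most-significant byte first: D8 76 97 → 0xD87697.
Top bit is set, so as a signed 24-bit value this is 0xD87697 − 2^24 = -2591081.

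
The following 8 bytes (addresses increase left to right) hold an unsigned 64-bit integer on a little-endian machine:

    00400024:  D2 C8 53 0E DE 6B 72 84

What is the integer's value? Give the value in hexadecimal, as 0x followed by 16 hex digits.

Little-endian: lowest address holds the least-significant byte.
Reassemble most-significant byte first: 84 72 6B DE 0E 53 C8 D2 → 0x84726BDE0E53C8D2.

0x84726BDE0E53C8D2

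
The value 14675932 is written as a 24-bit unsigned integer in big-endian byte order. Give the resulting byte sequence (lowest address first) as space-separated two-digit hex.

DF EF DC

14675932 in hexadecimal, padded to 24 bits, is 0xDFEFDC.
Split into bytes (most-significant first): DF EF DC.
Big-endian: lowest address holds the most-significant byte.
So the memory order matches the most-significant-first order: DF EF DC.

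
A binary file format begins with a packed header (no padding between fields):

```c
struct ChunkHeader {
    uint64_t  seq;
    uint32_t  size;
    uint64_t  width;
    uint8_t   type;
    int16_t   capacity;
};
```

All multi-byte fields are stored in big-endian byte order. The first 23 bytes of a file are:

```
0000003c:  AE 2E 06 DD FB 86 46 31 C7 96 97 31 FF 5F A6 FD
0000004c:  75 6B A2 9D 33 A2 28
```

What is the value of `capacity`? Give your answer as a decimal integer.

-24024

`capacity` follows `seq` (8 B), `size` (4 B), `width` (8 B), `type` (1 B), so it starts at offset 8 + 4 + 8 + 1 = 21 and occupies 2 bytes.
Bytes at offsets 21..22: A2 28.
In big-endian order the high byte comes first in memory.
The bytes are already most-significant first: 0xA228.
Top bit is set, so as a signed 16-bit value this is 0xA228 − 2^16 = -24024.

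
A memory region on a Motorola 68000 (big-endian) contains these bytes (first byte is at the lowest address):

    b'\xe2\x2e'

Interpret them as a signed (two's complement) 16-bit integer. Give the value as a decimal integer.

-7634

Big-endian stores the most-significant byte at the lowest address.
The bytes are already most-significant first: 0xE22E.
Top bit is set, so as a signed 16-bit value this is 0xE22E − 2^16 = -7634.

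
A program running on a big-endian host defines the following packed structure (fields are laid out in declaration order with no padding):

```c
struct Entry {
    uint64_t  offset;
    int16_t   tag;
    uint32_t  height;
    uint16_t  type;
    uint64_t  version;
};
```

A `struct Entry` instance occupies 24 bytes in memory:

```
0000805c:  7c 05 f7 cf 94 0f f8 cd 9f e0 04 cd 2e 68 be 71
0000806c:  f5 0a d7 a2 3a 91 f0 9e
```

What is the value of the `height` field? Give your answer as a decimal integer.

80555624

`height` follows `offset` (8 B), `tag` (2 B), so it starts at offset 8 + 2 = 10 and occupies 4 bytes.
Bytes at offsets 10..13: 04 CD 2E 68.
In big-endian order the high byte comes first in memory.
The bytes are already most-significant first: 0x04CD2E68.
0x04CD2E68 = 80555624.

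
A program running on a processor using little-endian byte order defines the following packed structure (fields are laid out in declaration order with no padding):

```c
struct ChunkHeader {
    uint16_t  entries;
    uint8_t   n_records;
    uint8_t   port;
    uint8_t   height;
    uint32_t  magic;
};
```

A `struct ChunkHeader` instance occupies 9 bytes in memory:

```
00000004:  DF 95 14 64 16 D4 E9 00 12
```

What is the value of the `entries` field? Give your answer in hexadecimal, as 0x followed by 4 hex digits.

`entries` is the first field, at byte offset 0, occupying 2 bytes.
Bytes at offsets 0..1: DF 95.
Little-endian stores the least-significant byte at the lowest address.
Reassemble most-significant byte first: 95 DF → 0x95DF.

0x95DF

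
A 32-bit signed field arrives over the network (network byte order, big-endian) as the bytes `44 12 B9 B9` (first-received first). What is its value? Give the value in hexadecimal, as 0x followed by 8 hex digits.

0x4412B9B9

In big-endian order the high byte comes first in memory.
The bytes are already most-significant first: 0x4412B9B9.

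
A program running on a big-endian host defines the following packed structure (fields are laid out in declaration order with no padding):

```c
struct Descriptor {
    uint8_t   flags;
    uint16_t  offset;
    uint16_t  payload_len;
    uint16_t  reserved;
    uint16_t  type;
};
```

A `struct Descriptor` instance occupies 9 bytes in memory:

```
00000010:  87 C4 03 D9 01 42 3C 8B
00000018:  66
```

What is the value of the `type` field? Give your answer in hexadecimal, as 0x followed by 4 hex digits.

`type` follows `flags` (1 B), `offset` (2 B), `payload_len` (2 B), `reserved` (2 B), so it starts at offset 1 + 2 + 2 + 2 = 7 and occupies 2 bytes.
Bytes at offsets 7..8: 8B 66.
Big-endian: lowest address holds the most-significant byte.
The bytes are already most-significant first: 0x8B66.

0x8B66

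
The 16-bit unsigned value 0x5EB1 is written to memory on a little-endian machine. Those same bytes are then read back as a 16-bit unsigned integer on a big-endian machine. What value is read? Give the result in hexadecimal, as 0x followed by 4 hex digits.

Stored little-endian, the bytes at ascending addresses are B1 5E.
Read back as big-endian, the last byte is least significant, giving 0xB15E.

0xB15E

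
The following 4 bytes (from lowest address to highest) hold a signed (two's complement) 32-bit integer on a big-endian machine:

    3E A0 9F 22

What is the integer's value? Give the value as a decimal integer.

Big-endian: lowest address holds the most-significant byte.
The bytes are already most-significant first: 0x3EA09F22.
0x3EA09F22 = 1050713890.

1050713890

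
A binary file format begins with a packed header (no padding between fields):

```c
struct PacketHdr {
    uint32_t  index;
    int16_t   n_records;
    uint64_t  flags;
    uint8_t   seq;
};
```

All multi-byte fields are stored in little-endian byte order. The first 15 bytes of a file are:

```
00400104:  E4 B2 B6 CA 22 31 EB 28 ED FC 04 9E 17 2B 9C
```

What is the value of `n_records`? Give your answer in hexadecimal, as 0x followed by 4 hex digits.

0x3122

`n_records` follows `index` (4 bytes), so it starts at byte offset 4 and occupies 2 bytes.
Bytes at offsets 4..5: 22 31.
Little-endian stores the least-significant byte at the lowest address.
Reassemble most-significant byte first: 31 22 → 0x3122.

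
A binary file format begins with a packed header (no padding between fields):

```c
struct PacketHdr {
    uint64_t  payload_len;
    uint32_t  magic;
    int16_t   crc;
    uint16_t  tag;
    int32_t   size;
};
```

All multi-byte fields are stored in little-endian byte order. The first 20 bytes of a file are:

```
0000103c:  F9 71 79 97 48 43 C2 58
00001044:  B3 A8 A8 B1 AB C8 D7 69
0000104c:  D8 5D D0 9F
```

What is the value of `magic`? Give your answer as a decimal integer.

`magic` follows `payload_len` (8 bytes), so it starts at byte offset 8 and occupies 4 bytes.
Bytes at offsets 8..11: B3 A8 A8 B1.
In little-endian order the low byte comes first in memory.
Reassemble most-significant byte first: B1 A8 A8 B3 → 0xB1A8A8B3.
0xB1A8A8B3 = 2980620467.

2980620467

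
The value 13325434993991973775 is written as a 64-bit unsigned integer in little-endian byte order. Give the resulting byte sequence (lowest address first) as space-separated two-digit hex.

8F 7B 73 9E 86 74 ED B8

13325434993991973775 in hexadecimal, padded to 64 bits, is 0xB8ED74869E737B8F.
Split into bytes (most-significant first): B8 ED 74 86 9E 73 7B 8F.
Little-endian: lowest address holds the least-significant byte.
So at ascending addresses the bytes are 8F 7B 73 9E 86 74 ED B8.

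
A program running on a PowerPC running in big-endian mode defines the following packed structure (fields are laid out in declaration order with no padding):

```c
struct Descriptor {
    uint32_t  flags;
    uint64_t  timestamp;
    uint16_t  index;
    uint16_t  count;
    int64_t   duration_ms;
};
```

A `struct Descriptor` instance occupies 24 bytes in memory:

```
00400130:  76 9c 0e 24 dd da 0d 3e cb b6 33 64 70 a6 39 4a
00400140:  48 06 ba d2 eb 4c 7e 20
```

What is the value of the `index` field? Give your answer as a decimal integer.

`index` follows `flags` (4 B), `timestamp` (8 B), so it starts at offset 4 + 8 = 12 and occupies 2 bytes.
Bytes at offsets 12..13: 70 A6.
Big-endian: lowest address holds the most-significant byte.
The bytes are already most-significant first: 0x70A6.
0x70A6 = 28838.

28838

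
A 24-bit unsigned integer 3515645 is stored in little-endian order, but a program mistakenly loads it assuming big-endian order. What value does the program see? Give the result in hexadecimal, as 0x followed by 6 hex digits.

3515645 in 24-bit hexadecimal is 0x35A4FD.
Stored little-endian, the bytes at ascending addresses are FD A4 35.
Read back as big-endian, the last byte is least significant, giving 0xFDA435.

0xFDA435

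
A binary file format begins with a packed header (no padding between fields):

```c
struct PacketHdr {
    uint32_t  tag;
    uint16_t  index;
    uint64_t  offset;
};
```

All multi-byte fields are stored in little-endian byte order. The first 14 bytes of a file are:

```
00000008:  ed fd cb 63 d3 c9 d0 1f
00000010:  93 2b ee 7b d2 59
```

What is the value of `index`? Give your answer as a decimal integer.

`index` follows `tag` (4 bytes), so it starts at byte offset 4 and occupies 2 bytes.
Bytes at offsets 4..5: D3 C9.
Little-endian: lowest address holds the least-significant byte.
Reassemble most-significant byte first: C9 D3 → 0xC9D3.
0xC9D3 = 51667.

51667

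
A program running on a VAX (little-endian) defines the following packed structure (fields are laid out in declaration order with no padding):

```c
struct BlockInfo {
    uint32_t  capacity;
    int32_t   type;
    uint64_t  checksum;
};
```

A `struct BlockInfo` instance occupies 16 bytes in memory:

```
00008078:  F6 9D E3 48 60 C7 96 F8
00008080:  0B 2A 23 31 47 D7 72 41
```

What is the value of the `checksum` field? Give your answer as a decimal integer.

4716068460577368587

`checksum` follows `capacity` (4 B), `type` (4 B), so it starts at offset 4 + 4 = 8 and occupies 8 bytes.
Bytes at offsets 8..15: 0B 2A 23 31 47 D7 72 41.
Little-endian stores the least-significant byte at the lowest address.
Reassemble most-significant byte first: 41 72 D7 47 31 23 2A 0B → 0x4172D74731232A0B.
0x4172D74731232A0B = 4716068460577368587.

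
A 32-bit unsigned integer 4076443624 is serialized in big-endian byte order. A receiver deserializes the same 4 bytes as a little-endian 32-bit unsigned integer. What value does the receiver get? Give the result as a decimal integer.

4076443624 in 32-bit hexadecimal is 0xF2F997E8.
Stored big-endian, the bytes at ascending addresses are F2 F9 97 E8.
Read back as little-endian, the first byte is least significant, giving 0xE897F9F2.
0xE897F9F2 = 3902274034.

3902274034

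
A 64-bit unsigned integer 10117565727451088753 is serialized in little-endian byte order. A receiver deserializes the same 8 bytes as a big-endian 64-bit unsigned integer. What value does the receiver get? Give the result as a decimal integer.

10117565727451088753 in 64-bit hexadecimal is 0x8C68D06C88638771.
Stored little-endian, the bytes at ascending addresses are 71 87 63 88 6C D0 68 8C.
Read back as big-endian, the last byte is least significant, giving 0x718763886CD0688C.
0x718763886CD0688C = 8180616685734094988.

8180616685734094988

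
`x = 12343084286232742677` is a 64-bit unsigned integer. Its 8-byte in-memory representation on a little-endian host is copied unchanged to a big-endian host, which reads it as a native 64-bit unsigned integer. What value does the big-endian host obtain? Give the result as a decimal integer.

12343084286232742677 in 64-bit hexadecimal is 0xAB4B71C3099BCB15.
Stored little-endian, the bytes at ascending addresses are 15 CB 9B 09 C3 71 4B AB.
Read back as big-endian, the last byte is least significant, giving 0x15CB9B09C3714BAB.
0x15CB9B09C3714BAB = 1570519361304742827.

1570519361304742827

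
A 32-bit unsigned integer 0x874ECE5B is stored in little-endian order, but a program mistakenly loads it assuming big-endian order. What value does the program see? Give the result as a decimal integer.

1540247175

Stored little-endian, the bytes at ascending addresses are 5B CE 4E 87.
Read back as big-endian, the last byte is least significant, giving 0x5BCE4E87.
0x5BCE4E87 = 1540247175.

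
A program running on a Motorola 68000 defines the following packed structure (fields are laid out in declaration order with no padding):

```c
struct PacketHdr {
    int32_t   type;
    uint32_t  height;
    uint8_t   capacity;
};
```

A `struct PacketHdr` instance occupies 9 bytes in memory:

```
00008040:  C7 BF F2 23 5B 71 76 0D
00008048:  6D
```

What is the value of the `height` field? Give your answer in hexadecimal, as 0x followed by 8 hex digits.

0x5B71760D

`height` follows `type` (4 bytes), so it starts at byte offset 4 and occupies 4 bytes.
Bytes at offsets 4..7: 5B 71 76 0D.
Big-endian stores the most-significant byte at the lowest address.
The bytes are already most-significant first: 0x5B71760D.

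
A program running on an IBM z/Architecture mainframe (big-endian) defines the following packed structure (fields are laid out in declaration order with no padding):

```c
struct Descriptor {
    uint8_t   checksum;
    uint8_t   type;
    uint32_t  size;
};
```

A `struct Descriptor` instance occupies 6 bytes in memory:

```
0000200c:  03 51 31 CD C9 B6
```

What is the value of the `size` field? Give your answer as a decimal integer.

835570102

`size` follows `checksum` (1 B), `type` (1 B), so it starts at offset 1 + 1 = 2 and occupies 4 bytes.
Bytes at offsets 2..5: 31 CD C9 B6.
In big-endian order the high byte comes first in memory.
The bytes are already most-significant first: 0x31CDC9B6.
0x31CDC9B6 = 835570102.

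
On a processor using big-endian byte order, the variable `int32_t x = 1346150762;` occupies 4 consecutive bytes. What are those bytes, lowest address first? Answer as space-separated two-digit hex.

50 3C A1 6A

1346150762 in hexadecimal, padded to 32 bits, is 0x503CA16A.
Split into bytes (most-significant first): 50 3C A1 6A.
In big-endian order the high byte comes first in memory.
So the memory order matches the most-significant-first order: 50 3C A1 6A.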